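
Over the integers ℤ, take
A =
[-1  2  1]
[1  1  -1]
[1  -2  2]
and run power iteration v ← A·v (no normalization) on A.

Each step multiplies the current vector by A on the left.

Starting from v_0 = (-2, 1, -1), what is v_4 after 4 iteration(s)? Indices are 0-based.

v_0 = (-2, 1, -1).
v_1 = A·v_0 = (3, 0, -6).
v_2 = A·v_1 = (-9, 9, -9).
v_3 = A·v_2 = (18, 9, -45).
v_4 = A·v_3 = (-45, 72, -90).

v_4 = (-45, 72, -90)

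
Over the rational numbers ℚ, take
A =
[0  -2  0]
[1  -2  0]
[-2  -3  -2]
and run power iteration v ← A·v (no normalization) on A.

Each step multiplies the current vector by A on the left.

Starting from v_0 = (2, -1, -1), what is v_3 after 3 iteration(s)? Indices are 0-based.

v_3 = (12, 4, 70)

v_0 = (2, -1, -1).
v_1 = A·v_0 = (2, 4, 1).
v_2 = A·v_1 = (-8, -6, -18).
v_3 = A·v_2 = (12, 4, 70).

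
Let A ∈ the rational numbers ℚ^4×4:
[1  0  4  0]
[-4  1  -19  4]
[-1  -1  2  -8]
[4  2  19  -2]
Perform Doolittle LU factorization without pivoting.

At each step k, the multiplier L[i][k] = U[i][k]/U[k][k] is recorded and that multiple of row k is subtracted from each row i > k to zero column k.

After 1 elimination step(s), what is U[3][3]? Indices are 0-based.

Step 1: pivot at (0,0) is 1.
  row1 ← row1 − (-4)·row0  ⇒  L[1][0]=-4, U row1=(0, 1, -3, 4)
  row2 ← row2 − (-1)·row0  ⇒  L[2][0]=-1, U row2=(0, -1, 6, -8)
  row3 ← row3 − (4)·row0  ⇒  L[3][0]=4, U row3=(0, 2, 3, -2)

U[3][3] = -2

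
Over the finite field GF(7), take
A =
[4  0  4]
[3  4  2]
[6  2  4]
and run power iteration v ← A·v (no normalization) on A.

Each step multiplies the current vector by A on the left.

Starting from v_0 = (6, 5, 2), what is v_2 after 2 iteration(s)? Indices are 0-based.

v_0 = (6, 5, 2).
v_1 = A·v_0 = (4, 0, 5).
v_2 = A·v_1 = (1, 1, 2).

v_2 = (1, 1, 2)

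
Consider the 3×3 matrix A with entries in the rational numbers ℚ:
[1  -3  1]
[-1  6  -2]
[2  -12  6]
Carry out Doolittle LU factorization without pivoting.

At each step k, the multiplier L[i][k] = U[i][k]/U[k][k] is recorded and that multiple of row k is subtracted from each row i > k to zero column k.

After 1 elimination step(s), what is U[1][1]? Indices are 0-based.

Step 1: pivot at (0,0) is 1.
  row1 ← row1 − (-1)·row0  ⇒  L[1][0]=-1, U row1=(0, 3, -1)
  row2 ← row2 − (2)·row0  ⇒  L[2][0]=2, U row2=(0, -6, 4)

U[1][1] = 3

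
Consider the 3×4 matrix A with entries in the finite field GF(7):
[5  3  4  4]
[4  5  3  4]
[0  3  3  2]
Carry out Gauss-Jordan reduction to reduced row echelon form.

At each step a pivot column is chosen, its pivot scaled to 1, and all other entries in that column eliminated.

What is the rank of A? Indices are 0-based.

step 1: normalize row 0 (÷5) = (1, 2, 5, 5)
  row 1: subtract 4×row0 = (0, 4, 4, 5)
step 2: normalize row 1 (÷4) = (0, 1, 1, 3)
  row 0: subtract 2×row1 = (1, 0, 3, 6)
  row 2: subtract 3×row1 = (0, 0, 0, 0)
skip col 2 (zero from row 2)
skip col 3 (zero from row 2)

rank = 2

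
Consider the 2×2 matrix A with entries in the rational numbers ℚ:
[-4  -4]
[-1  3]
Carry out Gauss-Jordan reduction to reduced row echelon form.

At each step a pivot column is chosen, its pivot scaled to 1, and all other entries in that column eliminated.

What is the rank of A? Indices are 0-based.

pivot(0,0)=-4: scale R0 → (1, 1)
  clear (1,0): R1 −= (-1)R0 → (0, 4)
pivot(1,1)=4: scale R1 → (0, 1)
  clear (0,1): R0 −= (1)R1 → (1, 0)

rank = 2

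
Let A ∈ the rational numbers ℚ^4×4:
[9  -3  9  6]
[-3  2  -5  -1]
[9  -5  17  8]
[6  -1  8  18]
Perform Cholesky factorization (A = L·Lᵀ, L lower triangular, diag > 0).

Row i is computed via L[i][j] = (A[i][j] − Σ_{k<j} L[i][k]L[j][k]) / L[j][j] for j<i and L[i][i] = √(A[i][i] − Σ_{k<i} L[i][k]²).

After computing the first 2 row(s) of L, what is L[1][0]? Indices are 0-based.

L[1][0] = -1

Step 1: L[0][0] = √(9) = 3.
  L[1][0] = (-3) / L[0][0] = -1.
Step 2: L[1][1] = √(1) = 1.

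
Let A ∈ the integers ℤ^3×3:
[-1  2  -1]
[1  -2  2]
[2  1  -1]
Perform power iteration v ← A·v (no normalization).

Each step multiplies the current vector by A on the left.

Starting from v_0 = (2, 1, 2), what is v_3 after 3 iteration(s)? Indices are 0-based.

v_0 = (2, 1, 2).
v_1 = A·v_0 = (-2, 4, 3).
v_2 = A·v_1 = (7, -4, -3).
v_3 = A·v_2 = (-12, 9, 13).

v_3 = (-12, 9, 13)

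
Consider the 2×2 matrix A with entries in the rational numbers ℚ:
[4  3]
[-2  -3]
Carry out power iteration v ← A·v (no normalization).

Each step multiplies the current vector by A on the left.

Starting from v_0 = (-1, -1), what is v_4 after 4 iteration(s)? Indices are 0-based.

v_4 = (-133, 23)

v_0 = (-1, -1).
v_1 = A·v_0 = (-7, 5).
v_2 = A·v_1 = (-13, -1).
v_3 = A·v_2 = (-55, 29).
v_4 = A·v_3 = (-133, 23).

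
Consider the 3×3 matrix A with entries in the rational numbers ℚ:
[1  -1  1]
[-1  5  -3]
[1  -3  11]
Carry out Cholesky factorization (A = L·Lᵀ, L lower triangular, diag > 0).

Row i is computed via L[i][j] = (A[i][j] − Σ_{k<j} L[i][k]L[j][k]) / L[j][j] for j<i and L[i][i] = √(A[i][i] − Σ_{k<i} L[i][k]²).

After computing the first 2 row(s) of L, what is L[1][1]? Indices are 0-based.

L[1][1] = 2

Step 1: L[0][0] = √(1) = 1.
  L[1][0] = (-1) / L[0][0] = -1.
Step 2: L[1][1] = √(4) = 2.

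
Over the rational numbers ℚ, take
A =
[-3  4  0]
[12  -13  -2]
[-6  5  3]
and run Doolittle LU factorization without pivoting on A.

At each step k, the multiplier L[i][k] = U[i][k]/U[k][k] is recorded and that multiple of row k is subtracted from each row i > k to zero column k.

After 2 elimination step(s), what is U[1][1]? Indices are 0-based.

[col 0] pivot -3
  R1 -= -4*R0 → (0, 3, -2)  (L[1][0] := -4)
  R2 -= 2*R0 → (0, -3, 3)  (L[2][0] := 2)
[col 1] pivot 3
  R2 -= -1*R1 → (0, 0, 1)  (L[2][1] := -1)

U[1][1] = 3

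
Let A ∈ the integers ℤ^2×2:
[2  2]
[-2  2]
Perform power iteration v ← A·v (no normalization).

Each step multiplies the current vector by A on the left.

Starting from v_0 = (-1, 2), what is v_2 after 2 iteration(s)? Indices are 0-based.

v_2 = (16, 8)

v_0 = (-1, 2).
v_1 = A·v_0 = (2, 6).
v_2 = A·v_1 = (16, 8).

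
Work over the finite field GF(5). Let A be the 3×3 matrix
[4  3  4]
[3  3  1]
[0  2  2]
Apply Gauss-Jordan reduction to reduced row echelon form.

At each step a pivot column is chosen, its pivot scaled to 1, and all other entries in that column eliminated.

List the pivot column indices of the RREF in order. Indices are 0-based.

pivot columns: 0, 1, 2

pivot(0,0)=4: scale R0 → (1, 2, 1)
  clear (1,0): R1 −= (3)R0 → (0, 2, 3)
pivot(1,1)=2: scale R1 → (0, 1, 4)
  clear (0,1): R0 −= (2)R1 → (1, 0, 3)
  clear (2,1): R2 −= (2)R1 → (0, 0, 4)
pivot(2,2)=4: scale R2 → (0, 0, 1)
  clear (0,2): R0 −= (3)R2 → (1, 0, 0)
  clear (1,2): R1 −= (4)R2 → (0, 1, 0)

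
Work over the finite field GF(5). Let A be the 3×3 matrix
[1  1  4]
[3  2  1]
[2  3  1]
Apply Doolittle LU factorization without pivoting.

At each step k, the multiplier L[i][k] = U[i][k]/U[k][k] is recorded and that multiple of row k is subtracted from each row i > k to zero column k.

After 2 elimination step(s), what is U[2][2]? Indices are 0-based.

U[2][2] = 2

[col 0] pivot 1
  R1 -= 3*R0 → (0, 4, 4)  (L[1][0] := 3)
  R2 -= 2*R0 → (0, 1, 3)  (L[2][0] := 2)
[col 1] pivot 4
  R2 -= 4*R1 → (0, 0, 2)  (L[2][1] := 4)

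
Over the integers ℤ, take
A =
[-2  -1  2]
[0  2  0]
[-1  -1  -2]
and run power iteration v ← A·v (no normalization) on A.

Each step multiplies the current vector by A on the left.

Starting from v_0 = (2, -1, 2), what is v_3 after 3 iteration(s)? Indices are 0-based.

v_0 = (2, -1, 2).
v_1 = A·v_0 = (1, -2, -5).
v_2 = A·v_1 = (-10, -4, 11).
v_3 = A·v_2 = (46, -8, -8).

v_3 = (46, -8, -8)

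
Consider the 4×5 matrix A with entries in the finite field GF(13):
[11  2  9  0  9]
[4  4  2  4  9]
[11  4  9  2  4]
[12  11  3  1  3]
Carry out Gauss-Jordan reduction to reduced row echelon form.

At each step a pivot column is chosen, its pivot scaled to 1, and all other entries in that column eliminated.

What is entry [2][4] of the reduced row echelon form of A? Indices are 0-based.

M[2][4] = 1

pivot(0,0)=11: scale R0 → (1, 12, 2, 0, 2)
  clear (1,0): R1 −= (4)R0 → (0, 8, 7, 4, 1)
  clear (2,0): R2 −= (11)R0 → (0, 2, 0, 2, 8)
  clear (3,0): R3 −= (12)R0 → (0, 10, 5, 1, 5)
pivot(1,1)=8: scale R1 → (0, 1, 9, 7, 5)
  clear (0,1): R0 −= (12)R1 → (1, 0, 11, 7, 7)
  clear (2,1): R2 −= (2)R1 → (0, 0, 8, 1, 11)
  clear (3,1): R3 −= (10)R1 → (0, 0, 6, 9, 7)
pivot(2,2)=8: scale R2 → (0, 0, 1, 5, 3)
  clear (0,2): R0 −= (11)R2 → (1, 0, 0, 4, 0)
  clear (1,2): R1 −= (9)R2 → (0, 1, 0, 1, 4)
  clear (3,2): R3 −= (6)R2 → (0, 0, 0, 5, 2)
pivot(3,3)=5: scale R3 → (0, 0, 0, 1, 3)
  clear (0,3): R0 −= (4)R3 → (1, 0, 0, 0, 1)
  clear (1,3): R1 −= (1)R3 → (0, 1, 0, 0, 1)
  clear (2,3): R2 −= (5)R3 → (0, 0, 1, 0, 1)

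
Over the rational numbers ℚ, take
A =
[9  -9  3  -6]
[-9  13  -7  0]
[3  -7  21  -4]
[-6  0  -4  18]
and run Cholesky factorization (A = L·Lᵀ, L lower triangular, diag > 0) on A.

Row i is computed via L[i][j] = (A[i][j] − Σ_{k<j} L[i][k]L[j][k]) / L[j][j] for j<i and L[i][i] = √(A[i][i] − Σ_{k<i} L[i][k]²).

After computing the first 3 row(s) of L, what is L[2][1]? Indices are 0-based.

L[2][1] = -2

Step 1: L[0][0] = √(9) = 3.
  L[1][0] = (-9) / L[0][0] = -3.
Step 2: L[1][1] = √(4) = 2.
  L[2][0] = (3) / L[0][0] = 1.
  L[2][1] = (-4) / L[1][1] = -2.
Step 3: L[2][2] = √(16) = 4.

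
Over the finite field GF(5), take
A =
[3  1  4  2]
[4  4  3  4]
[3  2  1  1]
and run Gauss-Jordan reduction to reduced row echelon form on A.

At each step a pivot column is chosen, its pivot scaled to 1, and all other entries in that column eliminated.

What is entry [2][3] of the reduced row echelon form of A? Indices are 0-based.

M[2][3] = 1

[1] R0 /= 3  ⇒  (1, 2, 3, 4)
     R1 -= 4·R0  ⇒  (0, 1, 1, 3)
     R2 -= 3·R0  ⇒  (0, 1, 2, 4)
[2] R1 /= 1  ⇒  (0, 1, 1, 3)
     R0 -= 2·R1  ⇒  (1, 0, 1, 3)
     R2 -= 1·R1  ⇒  (0, 0, 1, 1)
[3] R2 /= 1  ⇒  (0, 0, 1, 1)
     R0 -= 1·R2  ⇒  (1, 0, 0, 2)
     R1 -= 1·R2  ⇒  (0, 1, 0, 2)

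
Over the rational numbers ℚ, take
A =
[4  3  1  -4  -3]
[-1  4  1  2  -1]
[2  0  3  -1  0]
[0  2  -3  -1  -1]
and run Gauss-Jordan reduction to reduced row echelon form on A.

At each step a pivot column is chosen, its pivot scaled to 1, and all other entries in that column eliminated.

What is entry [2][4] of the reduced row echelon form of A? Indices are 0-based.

[1] R0 /= 4  ⇒  (1, 3/4, 1/4, -1, -3/4)
     R1 -= -1·R0  ⇒  (0, 19/4, 5/4, 1, -7/4)
     R2 -= 2·R0  ⇒  (0, -3/2, 5/2, 1, 3/2)
[2] R1 /= 19/4  ⇒  (0, 1, 5/19, 4/19, -7/19)
     R0 -= 3/4·R1  ⇒  (1, 0, 1/19, -22/19, -9/19)
     R2 -= -3/2·R1  ⇒  (0, 0, 55/19, 25/19, 18/19)
     R3 -= 2·R1  ⇒  (0, 0, -67/19, -27/19, -5/19)
[3] R2 /= 55/19  ⇒  (0, 0, 1, 5/11, 18/55)
     R0 -= 1/19·R2  ⇒  (1, 0, 0, -13/11, -27/55)
     R1 -= 5/19·R2  ⇒  (0, 1, 0, 1/11, -5/11)
     R3 -= -67/19·R2  ⇒  (0, 0, 0, 2/11, 49/55)
[4] R3 /= 2/11  ⇒  (0, 0, 0, 1, 49/10)
     R0 -= -13/11·R3  ⇒  (1, 0, 0, 0, 53/10)
     R1 -= 1/11·R3  ⇒  (0, 1, 0, 0, -9/10)
     R2 -= 5/11·R3  ⇒  (0, 0, 1, 0, -19/10)

M[2][4] = -19/10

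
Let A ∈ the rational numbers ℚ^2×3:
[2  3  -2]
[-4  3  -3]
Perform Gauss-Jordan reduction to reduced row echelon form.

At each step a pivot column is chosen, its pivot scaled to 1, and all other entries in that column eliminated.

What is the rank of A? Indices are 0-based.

[1] R0 /= 2  ⇒  (1, 3/2, -1)
     R1 -= -4·R0  ⇒  (0, 9, -7)
[2] R1 /= 9  ⇒  (0, 1, -7/9)
     R0 -= 3/2·R1  ⇒  (1, 0, 1/6)

rank = 2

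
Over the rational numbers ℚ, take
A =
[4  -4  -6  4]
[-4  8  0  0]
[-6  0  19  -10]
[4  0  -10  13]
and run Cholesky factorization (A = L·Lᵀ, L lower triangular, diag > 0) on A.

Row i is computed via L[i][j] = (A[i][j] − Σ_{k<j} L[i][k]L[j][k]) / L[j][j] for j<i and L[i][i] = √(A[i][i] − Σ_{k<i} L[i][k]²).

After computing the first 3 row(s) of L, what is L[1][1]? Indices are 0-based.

L[1][1] = 2

Step 1: L[0][0] = √(4) = 2.
  L[1][0] = (-4) / L[0][0] = -2.
Step 2: L[1][1] = √(4) = 2.
  L[2][0] = (-6) / L[0][0] = -3.
  L[2][1] = (-6) / L[1][1] = -3.
Step 3: L[2][2] = √(1) = 1.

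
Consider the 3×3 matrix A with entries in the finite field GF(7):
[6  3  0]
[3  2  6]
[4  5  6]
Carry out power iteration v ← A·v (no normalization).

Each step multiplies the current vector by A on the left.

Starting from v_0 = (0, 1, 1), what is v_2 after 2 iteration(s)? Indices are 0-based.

v_0 = (0, 1, 1).
v_1 = A·v_0 = (3, 1, 4).
v_2 = A·v_1 = (0, 0, 6).

v_2 = (0, 0, 6)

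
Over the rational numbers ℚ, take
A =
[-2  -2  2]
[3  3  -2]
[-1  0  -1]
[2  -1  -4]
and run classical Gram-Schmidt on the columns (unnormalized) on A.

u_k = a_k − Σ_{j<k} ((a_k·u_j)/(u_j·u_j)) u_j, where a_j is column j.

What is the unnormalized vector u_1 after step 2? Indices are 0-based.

Step 1: u_0 = a_0 = (-2, 3, -1, 2).
Step 2: u_1 = a_1 − (11/18)·u_0 = (-7/9, 7/6, 11/18, -20/9).

u_1 = (-7/9, 7/6, 11/18, -20/9)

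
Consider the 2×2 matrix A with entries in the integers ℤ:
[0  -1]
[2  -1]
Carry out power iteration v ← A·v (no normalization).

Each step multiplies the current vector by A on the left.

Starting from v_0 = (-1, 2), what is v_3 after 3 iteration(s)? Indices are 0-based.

v_3 = (0, 8)

v_0 = (-1, 2).
v_1 = A·v_0 = (-2, -4).
v_2 = A·v_1 = (4, 0).
v_3 = A·v_2 = (0, 8).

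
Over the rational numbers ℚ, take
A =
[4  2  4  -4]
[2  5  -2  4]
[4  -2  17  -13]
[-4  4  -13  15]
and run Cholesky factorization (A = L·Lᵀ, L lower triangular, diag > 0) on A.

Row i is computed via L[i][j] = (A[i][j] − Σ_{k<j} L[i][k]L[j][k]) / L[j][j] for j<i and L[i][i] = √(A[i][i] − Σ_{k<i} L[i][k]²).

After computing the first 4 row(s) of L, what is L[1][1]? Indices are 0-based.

Step 1: L[0][0] = √(4) = 2.
  L[1][0] = (2) / L[0][0] = 1.
Step 2: L[1][1] = √(4) = 2.
  L[2][0] = (4) / L[0][0] = 2.
  L[2][1] = (-4) / L[1][1] = -2.
Step 3: L[2][2] = √(9) = 3.
  L[3][0] = (-4) / L[0][0] = -2.
  L[3][1] = (6) / L[1][1] = 3.
  L[3][2] = (-3) / L[2][2] = -1.
Step 4: L[3][3] = √(1) = 1.

L[1][1] = 2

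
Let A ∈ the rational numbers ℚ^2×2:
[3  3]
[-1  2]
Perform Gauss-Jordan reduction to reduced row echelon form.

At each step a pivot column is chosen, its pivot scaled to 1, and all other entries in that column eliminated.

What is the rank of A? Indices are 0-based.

rank = 2

pivot(0,0)=3: scale R0 → (1, 1)
  clear (1,0): R1 −= (-1)R0 → (0, 3)
pivot(1,1)=3: scale R1 → (0, 1)
  clear (0,1): R0 −= (1)R1 → (1, 0)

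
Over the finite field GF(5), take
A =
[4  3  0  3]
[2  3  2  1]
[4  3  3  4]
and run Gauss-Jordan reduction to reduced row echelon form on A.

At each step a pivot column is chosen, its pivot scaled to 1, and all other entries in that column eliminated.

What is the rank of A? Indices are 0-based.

[1] R0 /= 4  ⇒  (1, 2, 0, 2)
     R1 -= 2·R0  ⇒  (0, 4, 2, 2)
     R2 -= 4·R0  ⇒  (0, 0, 3, 1)
[2] R1 /= 4  ⇒  (0, 1, 3, 3)
     R0 -= 2·R1  ⇒  (1, 0, 4, 1)
[3] R2 /= 3  ⇒  (0, 0, 1, 2)
     R0 -= 4·R2  ⇒  (1, 0, 0, 3)
     R1 -= 3·R2  ⇒  (0, 1, 0, 2)

rank = 3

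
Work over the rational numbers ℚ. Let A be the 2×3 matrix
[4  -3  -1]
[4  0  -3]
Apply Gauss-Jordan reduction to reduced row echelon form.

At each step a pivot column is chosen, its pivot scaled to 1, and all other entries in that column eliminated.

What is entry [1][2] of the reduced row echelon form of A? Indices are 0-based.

pivot(0,0)=4: scale R0 → (1, -3/4, -1/4)
  clear (1,0): R1 −= (4)R0 → (0, 3, -2)
pivot(1,1)=3: scale R1 → (0, 1, -2/3)
  clear (0,1): R0 −= (-3/4)R1 → (1, 0, -3/4)

M[1][2] = -2/3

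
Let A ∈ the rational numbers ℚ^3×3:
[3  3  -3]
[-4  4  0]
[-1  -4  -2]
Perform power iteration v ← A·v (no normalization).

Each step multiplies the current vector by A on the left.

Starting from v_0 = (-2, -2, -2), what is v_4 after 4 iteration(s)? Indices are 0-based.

v_0 = (-2, -2, -2).
v_1 = A·v_0 = (-6, 0, 14).
v_2 = A·v_1 = (-60, 24, -22).
v_3 = A·v_2 = (-42, 336, 8).
v_4 = A·v_3 = (858, 1512, -1318).

v_4 = (858, 1512, -1318)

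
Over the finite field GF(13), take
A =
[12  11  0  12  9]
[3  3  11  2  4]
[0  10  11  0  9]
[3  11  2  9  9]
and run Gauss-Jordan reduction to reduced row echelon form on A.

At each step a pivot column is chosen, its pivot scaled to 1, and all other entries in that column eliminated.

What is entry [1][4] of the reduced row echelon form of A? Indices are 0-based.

step 1: normalize row 0 (÷12) = (1, 2, 0, 1, 4)
  row 1: subtract 3×row0 = (0, 10, 11, 12, 5)
  row 3: subtract 3×row0 = (0, 5, 2, 6, 10)
step 2: normalize row 1 (÷10) = (0, 1, 5, 9, 7)
  row 0: subtract 2×row1 = (1, 0, 3, 9, 3)
  row 2: subtract 10×row1 = (0, 0, 0, 1, 4)
  row 3: subtract 5×row1 = (0, 0, 3, 0, 1)
step 3: exchange rows 2,3
step 3: normalize row 2 (÷3) = (0, 0, 1, 0, 9)
  row 0: subtract 3×row2 = (1, 0, 0, 9, 2)
  row 1: subtract 5×row2 = (0, 1, 0, 9, 1)
step 4: normalize row 3 (÷1) = (0, 0, 0, 1, 4)
  row 0: subtract 9×row3 = (1, 0, 0, 0, 5)
  row 1: subtract 9×row3 = (0, 1, 0, 0, 4)

M[1][4] = 4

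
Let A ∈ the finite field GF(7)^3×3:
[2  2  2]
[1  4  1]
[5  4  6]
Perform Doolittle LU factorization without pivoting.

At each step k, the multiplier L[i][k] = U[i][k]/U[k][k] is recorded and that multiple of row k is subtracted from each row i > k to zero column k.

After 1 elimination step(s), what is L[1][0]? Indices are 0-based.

L[1][0] = 4

Step 1: pivot at (0,0) is 2.
  row1 ← row1 − (4)·row0  ⇒  L[1][0]=4, U row1=(0, 3, 0)
  row2 ← row2 − (6)·row0  ⇒  L[2][0]=6, U row2=(0, 6, 1)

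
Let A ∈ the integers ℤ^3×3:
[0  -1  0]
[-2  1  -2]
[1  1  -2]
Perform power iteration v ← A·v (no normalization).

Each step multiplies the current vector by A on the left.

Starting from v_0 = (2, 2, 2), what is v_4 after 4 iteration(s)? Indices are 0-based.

v_4 = (-2, -42, -36)

v_0 = (2, 2, 2).
v_1 = A·v_0 = (-2, -6, 0).
v_2 = A·v_1 = (6, -2, -8).
v_3 = A·v_2 = (2, 2, 20).
v_4 = A·v_3 = (-2, -42, -36).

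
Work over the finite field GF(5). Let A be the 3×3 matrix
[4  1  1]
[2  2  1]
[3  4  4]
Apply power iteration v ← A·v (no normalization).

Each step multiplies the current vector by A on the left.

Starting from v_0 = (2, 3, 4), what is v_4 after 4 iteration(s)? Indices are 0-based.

v_0 = (2, 3, 4).
v_1 = A·v_0 = (0, 4, 4).
v_2 = A·v_1 = (3, 2, 2).
v_3 = A·v_2 = (1, 2, 0).
v_4 = A·v_3 = (1, 1, 1).

v_4 = (1, 1, 1)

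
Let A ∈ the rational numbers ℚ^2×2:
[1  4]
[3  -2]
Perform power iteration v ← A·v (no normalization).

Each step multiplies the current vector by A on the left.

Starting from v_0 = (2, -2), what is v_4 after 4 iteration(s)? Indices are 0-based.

v_4 = (594, -710)

v_0 = (2, -2).
v_1 = A·v_0 = (-6, 10).
v_2 = A·v_1 = (34, -38).
v_3 = A·v_2 = (-118, 178).
v_4 = A·v_3 = (594, -710).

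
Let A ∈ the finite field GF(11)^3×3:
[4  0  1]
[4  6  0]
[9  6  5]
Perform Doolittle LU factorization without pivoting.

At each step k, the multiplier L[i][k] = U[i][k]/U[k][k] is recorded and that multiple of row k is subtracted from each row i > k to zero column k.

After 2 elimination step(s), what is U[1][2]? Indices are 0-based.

U[1][2] = 10

[col 0] pivot 4
  R1 -= 1*R0 → (0, 6, 10)  (L[1][0] := 1)
  R2 -= 5*R0 → (0, 6, 0)  (L[2][0] := 5)
[col 1] pivot 6
  R2 -= 1*R1 → (0, 0, 1)  (L[2][1] := 1)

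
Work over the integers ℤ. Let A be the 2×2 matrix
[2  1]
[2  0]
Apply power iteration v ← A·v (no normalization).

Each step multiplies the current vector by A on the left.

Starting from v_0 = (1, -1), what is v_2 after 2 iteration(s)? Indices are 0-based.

v_0 = (1, -1).
v_1 = A·v_0 = (1, 2).
v_2 = A·v_1 = (4, 2).

v_2 = (4, 2)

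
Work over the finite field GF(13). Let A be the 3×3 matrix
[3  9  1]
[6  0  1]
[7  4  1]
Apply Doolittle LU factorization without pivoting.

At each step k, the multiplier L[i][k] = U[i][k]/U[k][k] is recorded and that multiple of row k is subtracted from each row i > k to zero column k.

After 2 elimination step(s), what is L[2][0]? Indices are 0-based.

L[2][0] = 11

[col 0] pivot 3
  R1 -= 2*R0 → (0, 8, 12)  (L[1][0] := 2)
  R2 -= 11*R0 → (0, 9, 3)  (L[2][0] := 11)
[col 1] pivot 8
  R2 -= 6*R1 → (0, 0, 9)  (L[2][1] := 6)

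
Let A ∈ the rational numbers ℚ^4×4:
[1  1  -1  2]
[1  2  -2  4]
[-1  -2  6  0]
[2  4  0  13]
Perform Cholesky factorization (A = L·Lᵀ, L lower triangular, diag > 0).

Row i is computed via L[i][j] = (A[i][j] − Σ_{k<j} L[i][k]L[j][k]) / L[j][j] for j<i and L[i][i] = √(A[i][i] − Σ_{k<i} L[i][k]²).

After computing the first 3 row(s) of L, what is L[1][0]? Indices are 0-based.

L[1][0] = 1

Step 1: L[0][0] = √(1) = 1.
  L[1][0] = (1) / L[0][0] = 1.
Step 2: L[1][1] = √(1) = 1.
  L[2][0] = (-1) / L[0][0] = -1.
  L[2][1] = (-1) / L[1][1] = -1.
Step 3: L[2][2] = √(4) = 2.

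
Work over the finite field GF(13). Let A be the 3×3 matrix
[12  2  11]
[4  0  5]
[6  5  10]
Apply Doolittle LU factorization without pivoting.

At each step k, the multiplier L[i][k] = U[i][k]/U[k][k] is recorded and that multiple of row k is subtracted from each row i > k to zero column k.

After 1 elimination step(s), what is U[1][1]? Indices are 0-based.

U[1][1] = 8

k=0: U[0][0]=12
  eliminate (1,0): mult=9, new row 1: (0, 8, 10); set L[1][0]=9
  eliminate (2,0): mult=7, new row 2: (0, 4, 11); set L[2][0]=7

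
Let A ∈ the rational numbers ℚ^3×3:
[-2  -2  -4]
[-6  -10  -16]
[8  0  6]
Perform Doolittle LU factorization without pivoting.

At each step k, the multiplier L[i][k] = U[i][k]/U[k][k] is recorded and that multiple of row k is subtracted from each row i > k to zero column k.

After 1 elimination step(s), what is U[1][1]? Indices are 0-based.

Step 1: pivot at (0,0) is -2.
  row1 ← row1 − (3)·row0  ⇒  L[1][0]=3, U row1=(0, -4, -4)
  row2 ← row2 − (-4)·row0  ⇒  L[2][0]=-4, U row2=(0, -8, -10)

U[1][1] = -4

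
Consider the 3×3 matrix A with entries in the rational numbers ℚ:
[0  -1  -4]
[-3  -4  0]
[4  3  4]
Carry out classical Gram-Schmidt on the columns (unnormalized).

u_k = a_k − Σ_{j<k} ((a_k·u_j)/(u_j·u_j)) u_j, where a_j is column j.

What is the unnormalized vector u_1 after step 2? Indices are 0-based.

Step 1: u_0 = a_0 = (0, -3, 4).
Step 2: u_1 = a_1 − (24/25)·u_0 = (-1, -28/25, -21/25).

u_1 = (-1, -28/25, -21/25)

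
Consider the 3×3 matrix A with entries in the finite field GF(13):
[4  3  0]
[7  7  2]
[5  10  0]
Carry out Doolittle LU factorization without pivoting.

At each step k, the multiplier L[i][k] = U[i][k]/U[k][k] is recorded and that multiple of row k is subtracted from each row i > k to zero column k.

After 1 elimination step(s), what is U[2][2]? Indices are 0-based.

U[2][2] = 0

Step 1: pivot at (0,0) is 4.
  row1 ← row1 − (5)·row0  ⇒  L[1][0]=5, U row1=(0, 5, 2)
  row2 ← row2 − (11)·row0  ⇒  L[2][0]=11, U row2=(0, 3, 0)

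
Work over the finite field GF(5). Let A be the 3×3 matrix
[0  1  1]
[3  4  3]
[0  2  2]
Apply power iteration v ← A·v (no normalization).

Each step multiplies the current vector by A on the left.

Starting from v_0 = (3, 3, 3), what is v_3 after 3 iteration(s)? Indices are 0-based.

v_0 = (3, 3, 3).
v_1 = A·v_0 = (1, 0, 2).
v_2 = A·v_1 = (2, 4, 4).
v_3 = A·v_2 = (3, 4, 1).

v_3 = (3, 4, 1)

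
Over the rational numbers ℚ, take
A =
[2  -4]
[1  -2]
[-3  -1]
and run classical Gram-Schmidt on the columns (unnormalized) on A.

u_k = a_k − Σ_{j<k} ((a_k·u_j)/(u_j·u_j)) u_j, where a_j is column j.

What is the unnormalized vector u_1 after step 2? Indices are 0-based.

u_1 = (-3, -3/2, -5/2)

Step 1: u_0 = a_0 = (2, 1, -3).
Step 2: u_1 = a_1 − (-1/2)·u_0 = (-3, -3/2, -5/2).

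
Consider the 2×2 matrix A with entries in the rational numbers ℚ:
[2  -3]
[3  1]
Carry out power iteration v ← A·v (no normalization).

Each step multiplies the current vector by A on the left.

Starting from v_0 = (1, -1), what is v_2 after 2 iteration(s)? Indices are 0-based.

v_2 = (4, 17)

v_0 = (1, -1).
v_1 = A·v_0 = (5, 2).
v_2 = A·v_1 = (4, 17).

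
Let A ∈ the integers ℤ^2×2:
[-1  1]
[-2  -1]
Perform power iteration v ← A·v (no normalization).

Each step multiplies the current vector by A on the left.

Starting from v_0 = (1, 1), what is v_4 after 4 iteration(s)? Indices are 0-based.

v_0 = (1, 1).
v_1 = A·v_0 = (0, -3).
v_2 = A·v_1 = (-3, 3).
v_3 = A·v_2 = (6, 3).
v_4 = A·v_3 = (-3, -15).

v_4 = (-3, -15)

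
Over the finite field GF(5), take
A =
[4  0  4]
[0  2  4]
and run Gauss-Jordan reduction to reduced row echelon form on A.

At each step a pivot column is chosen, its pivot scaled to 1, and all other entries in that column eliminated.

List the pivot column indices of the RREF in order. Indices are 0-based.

step 1: normalize row 0 (÷4) = (1, 0, 1)
step 2: normalize row 1 (÷2) = (0, 1, 2)

pivot columns: 0, 1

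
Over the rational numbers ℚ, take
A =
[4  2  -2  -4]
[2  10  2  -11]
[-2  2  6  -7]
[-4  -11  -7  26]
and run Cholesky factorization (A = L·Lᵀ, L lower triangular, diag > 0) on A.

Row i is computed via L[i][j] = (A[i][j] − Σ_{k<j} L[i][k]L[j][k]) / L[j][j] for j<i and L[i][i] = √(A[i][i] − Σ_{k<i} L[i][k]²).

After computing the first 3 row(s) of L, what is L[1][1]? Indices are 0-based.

L[1][1] = 3

Step 1: L[0][0] = √(4) = 2.
  L[1][0] = (2) / L[0][0] = 1.
Step 2: L[1][1] = √(9) = 3.
  L[2][0] = (-2) / L[0][0] = -1.
  L[2][1] = (3) / L[1][1] = 1.
Step 3: L[2][2] = √(4) = 2.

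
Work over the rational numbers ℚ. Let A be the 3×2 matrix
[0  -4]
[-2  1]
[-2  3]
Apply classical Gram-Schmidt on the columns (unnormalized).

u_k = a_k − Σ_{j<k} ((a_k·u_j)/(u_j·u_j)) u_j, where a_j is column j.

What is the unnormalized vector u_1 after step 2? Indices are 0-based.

Step 1: u_0 = a_0 = (0, -2, -2).
Step 2: u_1 = a_1 − (-1)·u_0 = (-4, -1, 1).

u_1 = (-4, -1, 1)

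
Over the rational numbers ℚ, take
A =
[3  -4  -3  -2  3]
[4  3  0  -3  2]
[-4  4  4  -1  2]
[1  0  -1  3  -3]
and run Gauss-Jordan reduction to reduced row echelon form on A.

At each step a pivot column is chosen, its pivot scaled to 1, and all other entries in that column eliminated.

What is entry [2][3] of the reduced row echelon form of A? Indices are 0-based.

pivot(0,0)=3: scale R0 → (1, -4/3, -1, -2/3, 1)
  clear (1,0): R1 −= (4)R0 → (0, 25/3, 4, -1/3, -2)
  clear (2,0): R2 −= (-4)R0 → (0, -4/3, 0, -11/3, 6)
  clear (3,0): R3 −= (1)R0 → (0, 4/3, 0, 11/3, -4)
pivot(1,1)=25/3: scale R1 → (0, 1, 12/25, -1/25, -6/25)
  clear (0,1): R0 −= (-4/3)R1 → (1, 0, -9/25, -18/25, 17/25)
  clear (2,1): R2 −= (-4/3)R1 → (0, 0, 16/25, -93/25, 142/25)
  clear (3,1): R3 −= (4/3)R1 → (0, 0, -16/25, 93/25, -92/25)
pivot(2,2)=16/25: scale R2 → (0, 0, 1, -93/16, 71/8)
  clear (0,2): R0 −= (-9/25)R2 → (1, 0, 0, -45/16, 31/8)
  clear (1,2): R1 −= (12/25)R2 → (0, 1, 0, 11/4, -9/2)
  clear (3,2): R3 −= (-16/25)R2 → (0, 0, 0, 0, 2)
col 3: no nonzero at/below row 3; advance.
pivot(3,4)=2: scale R3 → (0, 0, 0, 0, 1)
  clear (0,4): R0 −= (31/8)R3 → (1, 0, 0, -45/16, 0)
  clear (1,4): R1 −= (-9/2)R3 → (0, 1, 0, 11/4, 0)
  clear (2,4): R2 −= (71/8)R3 → (0, 0, 1, -93/16, 0)

M[2][3] = -93/16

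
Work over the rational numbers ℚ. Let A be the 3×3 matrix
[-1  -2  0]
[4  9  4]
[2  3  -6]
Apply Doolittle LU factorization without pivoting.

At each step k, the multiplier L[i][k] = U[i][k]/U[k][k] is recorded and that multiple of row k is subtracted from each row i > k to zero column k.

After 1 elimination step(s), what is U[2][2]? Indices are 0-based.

U[2][2] = -6

Step 1: pivot at (0,0) is -1.
  row1 ← row1 − (-4)·row0  ⇒  L[1][0]=-4, U row1=(0, 1, 4)
  row2 ← row2 − (-2)·row0  ⇒  L[2][0]=-2, U row2=(0, -1, -6)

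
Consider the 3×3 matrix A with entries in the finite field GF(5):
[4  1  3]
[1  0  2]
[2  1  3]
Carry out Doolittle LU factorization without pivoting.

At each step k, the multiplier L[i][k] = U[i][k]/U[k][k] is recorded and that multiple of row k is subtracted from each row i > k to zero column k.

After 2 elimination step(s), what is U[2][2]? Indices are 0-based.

U[2][2] = 4

k=0: U[0][0]=4
  eliminate (1,0): mult=4, new row 1: (0, 1, 0); set L[1][0]=4
  eliminate (2,0): mult=3, new row 2: (0, 3, 4); set L[2][0]=3
k=1: U[1][1]=1
  eliminate (2,1): mult=3, new row 2: (0, 0, 4); set L[2][1]=3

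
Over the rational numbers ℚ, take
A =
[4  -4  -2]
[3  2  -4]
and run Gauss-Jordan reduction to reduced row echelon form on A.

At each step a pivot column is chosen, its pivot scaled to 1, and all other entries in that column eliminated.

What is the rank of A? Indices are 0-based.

pivot(0,0)=4: scale R0 → (1, -1, -1/2)
  clear (1,0): R1 −= (3)R0 → (0, 5, -5/2)
pivot(1,1)=5: scale R1 → (0, 1, -1/2)
  clear (0,1): R0 −= (-1)R1 → (1, 0, -1)

rank = 2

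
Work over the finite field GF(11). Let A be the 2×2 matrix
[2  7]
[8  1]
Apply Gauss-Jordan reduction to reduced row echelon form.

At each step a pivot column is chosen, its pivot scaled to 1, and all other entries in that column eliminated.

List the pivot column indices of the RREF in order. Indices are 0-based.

pivot columns: 0, 1

step 1: normalize row 0 (÷2) = (1, 9)
  row 1: subtract 8×row0 = (0, 6)
step 2: normalize row 1 (÷6) = (0, 1)
  row 0: subtract 9×row1 = (1, 0)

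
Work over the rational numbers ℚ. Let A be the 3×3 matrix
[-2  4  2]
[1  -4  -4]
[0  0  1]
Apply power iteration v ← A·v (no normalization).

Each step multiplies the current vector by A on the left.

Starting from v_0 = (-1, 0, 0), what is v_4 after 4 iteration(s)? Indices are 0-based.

v_0 = (-1, 0, 0).
v_1 = A·v_0 = (2, -1, 0).
v_2 = A·v_1 = (-8, 6, 0).
v_3 = A·v_2 = (40, -32, 0).
v_4 = A·v_3 = (-208, 168, 0).

v_4 = (-208, 168, 0)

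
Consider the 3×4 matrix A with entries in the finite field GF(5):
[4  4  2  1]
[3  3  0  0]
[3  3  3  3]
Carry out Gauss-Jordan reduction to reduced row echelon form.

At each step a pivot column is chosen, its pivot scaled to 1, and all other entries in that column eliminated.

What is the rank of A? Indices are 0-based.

pivot(0,0)=4: scale R0 → (1, 1, 3, 4)
  clear (1,0): R1 −= (3)R0 → (0, 0, 1, 3)
  clear (2,0): R2 −= (3)R0 → (0, 0, 4, 1)
col 1: no nonzero at/below row 1; advance.
pivot(1,2)=1: scale R1 → (0, 0, 1, 3)
  clear (0,2): R0 −= (3)R1 → (1, 1, 0, 0)
  clear (2,2): R2 −= (4)R1 → (0, 0, 0, 4)
pivot(2,3)=4: scale R2 → (0, 0, 0, 1)
  clear (1,3): R1 −= (3)R2 → (0, 0, 1, 0)

rank = 3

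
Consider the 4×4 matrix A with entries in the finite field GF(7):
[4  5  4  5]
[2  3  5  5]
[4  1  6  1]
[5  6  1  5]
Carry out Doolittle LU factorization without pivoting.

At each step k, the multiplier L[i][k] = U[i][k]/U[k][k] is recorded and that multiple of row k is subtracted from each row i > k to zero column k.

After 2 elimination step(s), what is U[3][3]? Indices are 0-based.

U[3][3] = 0

[col 0] pivot 4
  R1 -= 4*R0 → (0, 4, 3, 6)  (L[1][0] := 4)
  R2 -= 1*R0 → (0, 3, 2, 3)  (L[2][0] := 1)
  R3 -= 3*R0 → (0, 5, 3, 4)  (L[3][0] := 3)
[col 1] pivot 4
  R2 -= 6*R1 → (0, 0, 5, 2)  (L[2][1] := 6)
  R3 -= 3*R1 → (0, 0, 1, 0)  (L[3][1] := 3)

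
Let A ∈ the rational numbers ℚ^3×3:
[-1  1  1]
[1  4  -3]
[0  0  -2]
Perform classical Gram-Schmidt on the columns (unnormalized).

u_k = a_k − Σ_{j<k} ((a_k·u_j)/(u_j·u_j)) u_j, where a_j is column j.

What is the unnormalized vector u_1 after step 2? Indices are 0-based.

u_1 = (5/2, 5/2, 0)

Step 1: u_0 = a_0 = (-1, 1, 0).
Step 2: u_1 = a_1 − (3/2)·u_0 = (5/2, 5/2, 0).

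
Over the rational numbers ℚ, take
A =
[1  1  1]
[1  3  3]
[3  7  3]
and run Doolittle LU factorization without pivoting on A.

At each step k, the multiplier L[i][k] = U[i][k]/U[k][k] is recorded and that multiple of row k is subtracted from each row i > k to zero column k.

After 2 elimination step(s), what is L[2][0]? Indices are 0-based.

L[2][0] = 3

k=0: U[0][0]=1
  eliminate (1,0): mult=1, new row 1: (0, 2, 2); set L[1][0]=1
  eliminate (2,0): mult=3, new row 2: (0, 4, 0); set L[2][0]=3
k=1: U[1][1]=2
  eliminate (2,1): mult=2, new row 2: (0, 0, -4); set L[2][1]=2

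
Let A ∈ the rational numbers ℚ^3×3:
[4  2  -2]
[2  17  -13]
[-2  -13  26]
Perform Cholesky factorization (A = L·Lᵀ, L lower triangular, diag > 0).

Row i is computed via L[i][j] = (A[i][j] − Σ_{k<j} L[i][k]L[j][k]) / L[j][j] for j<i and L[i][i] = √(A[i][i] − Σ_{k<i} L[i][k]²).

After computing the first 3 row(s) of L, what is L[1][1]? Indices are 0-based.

Step 1: L[0][0] = √(4) = 2.
  L[1][0] = (2) / L[0][0] = 1.
Step 2: L[1][1] = √(16) = 4.
  L[2][0] = (-2) / L[0][0] = -1.
  L[2][1] = (-12) / L[1][1] = -3.
Step 3: L[2][2] = √(16) = 4.

L[1][1] = 4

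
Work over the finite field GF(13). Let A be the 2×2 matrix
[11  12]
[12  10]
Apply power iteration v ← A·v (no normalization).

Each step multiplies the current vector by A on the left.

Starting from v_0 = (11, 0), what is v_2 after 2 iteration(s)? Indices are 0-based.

v_0 = (11, 0).
v_1 = A·v_0 = (4, 2).
v_2 = A·v_1 = (3, 3).

v_2 = (3, 3)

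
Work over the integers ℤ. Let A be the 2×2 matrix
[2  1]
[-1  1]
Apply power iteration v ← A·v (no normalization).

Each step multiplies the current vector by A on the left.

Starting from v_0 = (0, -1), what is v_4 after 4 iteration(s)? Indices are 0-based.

v_0 = (0, -1).
v_1 = A·v_0 = (-1, -1).
v_2 = A·v_1 = (-3, 0).
v_3 = A·v_2 = (-6, 3).
v_4 = A·v_3 = (-9, 9).

v_4 = (-9, 9)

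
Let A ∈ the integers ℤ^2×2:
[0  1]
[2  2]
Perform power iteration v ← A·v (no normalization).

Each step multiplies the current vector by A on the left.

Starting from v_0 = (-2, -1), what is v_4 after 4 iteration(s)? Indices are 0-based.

v_0 = (-2, -1).
v_1 = A·v_0 = (-1, -6).
v_2 = A·v_1 = (-6, -14).
v_3 = A·v_2 = (-14, -40).
v_4 = A·v_3 = (-40, -108).

v_4 = (-40, -108)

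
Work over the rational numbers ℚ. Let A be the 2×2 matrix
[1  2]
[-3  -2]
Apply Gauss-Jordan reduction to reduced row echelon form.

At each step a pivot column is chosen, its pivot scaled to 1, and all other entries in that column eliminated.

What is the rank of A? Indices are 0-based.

pivot(0,0)=1: scale R0 → (1, 2)
  clear (1,0): R1 −= (-3)R0 → (0, 4)
pivot(1,1)=4: scale R1 → (0, 1)
  clear (0,1): R0 −= (2)R1 → (1, 0)

rank = 2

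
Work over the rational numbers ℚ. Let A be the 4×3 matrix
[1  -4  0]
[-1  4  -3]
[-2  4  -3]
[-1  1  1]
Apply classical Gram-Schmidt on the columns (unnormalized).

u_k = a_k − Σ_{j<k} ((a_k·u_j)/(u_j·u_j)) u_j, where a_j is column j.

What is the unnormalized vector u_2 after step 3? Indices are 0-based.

u_2 = (-101/54, -61/54, -10/9, 40/27)

Step 1: u_0 = a_0 = (1, -1, -2, -1).
Step 2: u_1 = a_1 − (-17/7)·u_0 = (-11/7, 11/7, -6/7, -10/7).
Step 3: u_2 = a_2 − (8/7)·u_0 − (-25/54)·u_1 = (-101/54, -61/54, -10/9, 40/27).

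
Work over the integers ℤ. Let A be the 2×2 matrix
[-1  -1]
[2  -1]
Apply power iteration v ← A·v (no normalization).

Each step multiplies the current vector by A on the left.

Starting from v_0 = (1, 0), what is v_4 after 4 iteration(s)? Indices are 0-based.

v_0 = (1, 0).
v_1 = A·v_0 = (-1, 2).
v_2 = A·v_1 = (-1, -4).
v_3 = A·v_2 = (5, 2).
v_4 = A·v_3 = (-7, 8).

v_4 = (-7, 8)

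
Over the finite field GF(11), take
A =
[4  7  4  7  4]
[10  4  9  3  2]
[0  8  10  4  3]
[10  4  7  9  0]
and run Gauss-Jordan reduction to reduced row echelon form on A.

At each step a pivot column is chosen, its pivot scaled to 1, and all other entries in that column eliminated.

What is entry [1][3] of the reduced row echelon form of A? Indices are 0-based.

M[1][3] = 7

step 1: normalize row 0 (÷4) = (1, 10, 1, 10, 1)
  row 1: subtract 10×row0 = (0, 3, 10, 2, 3)
  row 3: subtract 10×row0 = (0, 3, 8, 8, 1)
step 2: normalize row 1 (÷3) = (0, 1, 7, 8, 1)
  row 0: subtract 10×row1 = (1, 0, 8, 7, 2)
  row 2: subtract 8×row1 = (0, 0, 9, 6, 6)
  row 3: subtract 3×row1 = (0, 0, 9, 6, 9)
step 3: normalize row 2 (÷9) = (0, 0, 1, 8, 8)
  row 0: subtract 8×row2 = (1, 0, 0, 9, 4)
  row 1: subtract 7×row2 = (0, 1, 0, 7, 0)
  row 3: subtract 9×row2 = (0, 0, 0, 0, 3)
skip col 3 (zero from row 3)
step 4: normalize row 3 (÷3) = (0, 0, 0, 0, 1)
  row 0: subtract 4×row3 = (1, 0, 0, 9, 0)
  row 2: subtract 8×row3 = (0, 0, 1, 8, 0)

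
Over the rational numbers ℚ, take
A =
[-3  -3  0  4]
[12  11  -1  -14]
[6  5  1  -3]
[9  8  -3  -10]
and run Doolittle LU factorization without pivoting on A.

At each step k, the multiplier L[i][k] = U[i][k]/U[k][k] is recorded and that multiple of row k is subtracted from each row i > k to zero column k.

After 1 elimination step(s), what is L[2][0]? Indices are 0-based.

Step 1: pivot at (0,0) is -3.
  row1 ← row1 − (-4)·row0  ⇒  L[1][0]=-4, U row1=(0, -1, -1, 2)
  row2 ← row2 − (-2)·row0  ⇒  L[2][0]=-2, U row2=(0, -1, 1, 5)
  row3 ← row3 − (-3)·row0  ⇒  L[3][0]=-3, U row3=(0, -1, -3, 2)

L[2][0] = -2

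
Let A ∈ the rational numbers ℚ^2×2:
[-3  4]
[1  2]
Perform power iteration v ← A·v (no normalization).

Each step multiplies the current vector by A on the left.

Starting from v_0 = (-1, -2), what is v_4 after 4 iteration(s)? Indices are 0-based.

v_0 = (-1, -2).
v_1 = A·v_0 = (-5, -5).
v_2 = A·v_1 = (-5, -15).
v_3 = A·v_2 = (-45, -35).
v_4 = A·v_3 = (-5, -115).

v_4 = (-5, -115)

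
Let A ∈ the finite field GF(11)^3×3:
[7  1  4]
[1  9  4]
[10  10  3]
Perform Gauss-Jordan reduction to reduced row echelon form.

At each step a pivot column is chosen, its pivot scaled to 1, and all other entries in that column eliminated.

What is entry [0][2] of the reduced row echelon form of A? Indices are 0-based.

step 1: normalize row 0 (÷7) = (1, 8, 10)
  row 1: subtract 1×row0 = (0, 1, 5)
  row 2: subtract 10×row0 = (0, 7, 2)
step 2: normalize row 1 (÷1) = (0, 1, 5)
  row 0: subtract 8×row1 = (1, 0, 3)
  row 2: subtract 7×row1 = (0, 0, 0)
skip col 2 (zero from row 2)

M[0][2] = 3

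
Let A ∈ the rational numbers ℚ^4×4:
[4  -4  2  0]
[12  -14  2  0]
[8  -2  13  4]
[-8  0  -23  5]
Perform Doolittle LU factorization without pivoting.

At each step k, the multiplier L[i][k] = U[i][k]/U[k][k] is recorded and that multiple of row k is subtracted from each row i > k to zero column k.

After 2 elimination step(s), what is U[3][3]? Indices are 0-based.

U[3][3] = 5

Step 1: pivot at (0,0) is 4.
  row1 ← row1 − (3)·row0  ⇒  L[1][0]=3, U row1=(0, -2, -4, 0)
  row2 ← row2 − (2)·row0  ⇒  L[2][0]=2, U row2=(0, 6, 9, 4)
  row3 ← row3 − (-2)·row0  ⇒  L[3][0]=-2, U row3=(0, -8, -19, 5)
Step 2: pivot at (1,1) is -2.
  row2 ← row2 − (-3)·row1  ⇒  L[2][1]=-3, U row2=(0, 0, -3, 4)
  row3 ← row3 − (4)·row1  ⇒  L[3][1]=4, U row3=(0, 0, -3, 5)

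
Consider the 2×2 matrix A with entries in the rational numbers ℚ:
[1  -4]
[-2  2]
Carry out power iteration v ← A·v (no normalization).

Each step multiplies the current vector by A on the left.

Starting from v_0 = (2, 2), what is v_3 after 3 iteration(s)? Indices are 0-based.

v_0 = (2, 2).
v_1 = A·v_0 = (-6, 0).
v_2 = A·v_1 = (-6, 12).
v_3 = A·v_2 = (-54, 36).

v_3 = (-54, 36)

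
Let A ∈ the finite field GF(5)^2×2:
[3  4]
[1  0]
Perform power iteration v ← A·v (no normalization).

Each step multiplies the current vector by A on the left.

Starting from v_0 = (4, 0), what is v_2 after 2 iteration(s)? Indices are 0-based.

v_2 = (2, 2)

v_0 = (4, 0).
v_1 = A·v_0 = (2, 4).
v_2 = A·v_1 = (2, 2).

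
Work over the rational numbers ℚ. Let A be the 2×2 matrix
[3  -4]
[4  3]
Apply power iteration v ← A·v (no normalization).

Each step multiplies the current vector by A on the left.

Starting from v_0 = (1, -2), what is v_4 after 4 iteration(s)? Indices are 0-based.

v_4 = (-1199, 718)

v_0 = (1, -2).
v_1 = A·v_0 = (11, -2).
v_2 = A·v_1 = (41, 38).
v_3 = A·v_2 = (-29, 278).
v_4 = A·v_3 = (-1199, 718).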